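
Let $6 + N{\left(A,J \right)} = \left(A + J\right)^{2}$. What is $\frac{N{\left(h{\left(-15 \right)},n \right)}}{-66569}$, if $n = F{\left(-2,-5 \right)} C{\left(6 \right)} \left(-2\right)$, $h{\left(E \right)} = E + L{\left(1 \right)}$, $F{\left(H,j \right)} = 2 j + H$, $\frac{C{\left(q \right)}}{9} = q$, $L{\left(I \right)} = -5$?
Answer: $- \frac{1628170}{66569} \approx -24.458$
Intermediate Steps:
$C{\left(q \right)} = 9 q$
$F{\left(H,j \right)} = H + 2 j$
$h{\left(E \right)} = -5 + E$ ($h{\left(E \right)} = E - 5 = -5 + E$)
$n = 1296$ ($n = \left(-2 + 2 \left(-5\right)\right) 9 \cdot 6 \left(-2\right) = \left(-2 - 10\right) 54 \left(-2\right) = \left(-12\right) 54 \left(-2\right) = \left(-648\right) \left(-2\right) = 1296$)
$N{\left(A,J \right)} = -6 + \left(A + J\right)^{2}$
$\frac{N{\left(h{\left(-15 \right)},n \right)}}{-66569} = \frac{-6 + \left(\left(-5 - 15\right) + 1296\right)^{2}}{-66569} = \left(-6 + \left(-20 + 1296\right)^{2}\right) \left(- \frac{1}{66569}\right) = \left(-6 + 1276^{2}\right) \left(- \frac{1}{66569}\right) = \left(-6 + 1628176\right) \left(- \frac{1}{66569}\right) = 1628170 \left(- \frac{1}{66569}\right) = - \frac{1628170}{66569}$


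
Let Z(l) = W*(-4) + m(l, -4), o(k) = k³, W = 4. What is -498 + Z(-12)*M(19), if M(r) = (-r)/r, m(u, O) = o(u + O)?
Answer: 3614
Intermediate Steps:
m(u, O) = (O + u)³ (m(u, O) = (u + O)³ = (O + u)³)
Z(l) = -16 + (-4 + l)³ (Z(l) = 4*(-4) + (-4 + l)³ = -16 + (-4 + l)³)
M(r) = -1
-498 + Z(-12)*M(19) = -498 + (-16 + (-4 - 12)³)*(-1) = -498 + (-16 + (-16)³)*(-1) = -498 + (-16 - 4096)*(-1) = -498 - 4112*(-1) = -498 + 4112 = 3614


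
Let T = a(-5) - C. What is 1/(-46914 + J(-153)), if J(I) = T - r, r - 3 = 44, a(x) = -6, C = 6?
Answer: -1/46973 ≈ -2.1289e-5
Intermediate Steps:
T = -12 (T = -6 - 1*6 = -6 - 6 = -12)
r = 47 (r = 3 + 44 = 47)
J(I) = -59 (J(I) = -12 - 1*47 = -12 - 47 = -59)
1/(-46914 + J(-153)) = 1/(-46914 - 59) = 1/(-46973) = -1/46973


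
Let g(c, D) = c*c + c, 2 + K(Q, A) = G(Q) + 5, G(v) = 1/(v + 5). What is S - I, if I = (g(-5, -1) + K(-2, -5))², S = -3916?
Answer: -40144/9 ≈ -4460.4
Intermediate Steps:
G(v) = 1/(5 + v)
K(Q, A) = 3 + 1/(5 + Q) (K(Q, A) = -2 + (1/(5 + Q) + 5) = -2 + (5 + 1/(5 + Q)) = 3 + 1/(5 + Q))
g(c, D) = c + c² (g(c, D) = c² + c = c + c²)
I = 4900/9 (I = (-5*(1 - 5) + (16 + 3*(-2))/(5 - 2))² = (-5*(-4) + (16 - 6)/3)² = (20 + (⅓)*10)² = (20 + 10/3)² = (70/3)² = 4900/9 ≈ 544.44)
S - I = -3916 - 1*4900/9 = -3916 - 4900/9 = -40144/9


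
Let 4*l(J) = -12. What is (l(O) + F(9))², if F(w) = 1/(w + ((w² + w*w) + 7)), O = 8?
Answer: 284089/31684 ≈ 8.9663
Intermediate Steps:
l(J) = -3 (l(J) = (¼)*(-12) = -3)
F(w) = 1/(7 + w + 2*w²) (F(w) = 1/(w + ((w² + w²) + 7)) = 1/(w + (2*w² + 7)) = 1/(w + (7 + 2*w²)) = 1/(7 + w + 2*w²))
(l(O) + F(9))² = (-3 + 1/(7 + 9 + 2*9²))² = (-3 + 1/(7 + 9 + 2*81))² = (-3 + 1/(7 + 9 + 162))² = (-3 + 1/178)² = (-533/178)² = 284089/31684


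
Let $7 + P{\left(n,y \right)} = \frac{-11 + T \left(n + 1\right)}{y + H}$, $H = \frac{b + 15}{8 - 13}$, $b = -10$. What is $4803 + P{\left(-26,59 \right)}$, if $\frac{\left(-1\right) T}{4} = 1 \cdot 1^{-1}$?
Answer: $\frac{278257}{58} \approx 4797.5$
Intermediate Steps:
$T = -4$ ($T = - 4 \cdot 1 \cdot 1^{-1} = - 4 \cdot 1 \cdot 1 = \left(-4\right) 1 = -4$)
$H = -1$ ($H = \frac{-10 + 15}{8 - 13} = \frac{5}{-5} = 5 \left(- \frac{1}{5}\right) = -1$)
$P{\left(n,y \right)} = -7 + \frac{-15 - 4 n}{-1 + y}$ ($P{\left(n,y \right)} = -7 + \frac{-11 - 4 \left(n + 1\right)}{y - 1} = -7 + \frac{-11 - 4 \left(1 + n\right)}{-1 + y} = -7 + \frac{-11 - \left(4 + 4 n\right)}{-1 + y} = -7 + \frac{-15 - 4 n}{-1 + y}$)
$4803 + P{\left(-26,59 \right)} = 4803 + \frac{-8 - 413 - -104}{-1 + 59} = 4803 + \frac{-8 - 413 + 104}{58} = 4803 + \frac{1}{58} \left(-317\right) = 4803 - \frac{317}{58} = \frac{278257}{58}$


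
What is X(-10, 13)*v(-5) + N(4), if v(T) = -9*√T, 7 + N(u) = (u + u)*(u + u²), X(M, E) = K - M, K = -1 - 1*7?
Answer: 153 - 18*I*√5 ≈ 153.0 - 40.249*I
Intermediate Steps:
K = -8 (K = -1 - 7 = -8)
X(M, E) = -8 - M
N(u) = -7 + 2*u*(u + u²) (N(u) = -7 + (u + u)*(u + u²) = -7 + (2*u)*(u + u²) = -7 + 2*u*(u + u²))
X(-10, 13)*v(-5) + N(4) = (-8 - 1*(-10))*(-9*I*√5) + (-7 + 2*4² + 2*4³) = (-8 + 10)*(-9*I*√5) + (-7 + 2*16 + 2*64) = 2*(-9*I*√5) + (-7 + 32 + 128) = -18*I*√5 + 153 = 153 - 18*I*√5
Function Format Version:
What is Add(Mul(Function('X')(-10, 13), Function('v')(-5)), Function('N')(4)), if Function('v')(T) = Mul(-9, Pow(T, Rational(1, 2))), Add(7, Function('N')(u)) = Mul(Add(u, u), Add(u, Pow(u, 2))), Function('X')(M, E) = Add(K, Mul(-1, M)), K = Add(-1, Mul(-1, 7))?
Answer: Add(153, Mul(-18, I, Pow(5, Rational(1, 2)))) ≈ Add(153.00, Mul(-40.249, I))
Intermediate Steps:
K = -8 (K = Add(-1, -7) = -8)
Function('X')(M, E) = Add(-8, Mul(-1, M))
Function('N')(u) = Add(-7, Mul(2, u, Add(u, Pow(u, 2)))) (Function('N')(u) = Add(-7, Mul(Add(u, u), Add(u, Pow(u, 2)))) = Add(-7, Mul(Mul(2, u), Add(u, Pow(u, 2)))) = Add(-7, Mul(2, u, Add(u, Pow(u, 2)))))
Add(Mul(Function('X')(-10, 13), Function('v')(-5)), Function('N')(4)) = Add(Mul(Add(-8, Mul(-1, -10)), Mul(-9, Pow(-5, Rational(1, 2)))), Add(-7, Mul(2, Pow(4, 2)), Mul(2, Pow(4, 3)))) = Add(Mul(Add(-8, 10), Mul(-9, Mul(I, Pow(5, Rational(1, 2))))), Add(-7, Mul(2, 16), Mul(2, 64))) = Add(Mul(2, Mul(-9, I, Pow(5, Rational(1, 2)))), Add(-7, 32, 128)) = Add(Mul(-18, I, Pow(5, Rational(1, 2))), 153) = Add(153, Mul(-18, I, Pow(5, Rational(1, 2))))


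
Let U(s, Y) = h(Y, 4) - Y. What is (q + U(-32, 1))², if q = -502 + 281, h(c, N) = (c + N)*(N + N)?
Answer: 33124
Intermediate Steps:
h(c, N) = 2*N*(N + c) (h(c, N) = (N + c)*(2*N) = 2*N*(N + c))
q = -221
U(s, Y) = 32 + 7*Y (U(s, Y) = 2*4*(4 + Y) - Y = (32 + 8*Y) - Y = 32 + 7*Y)
(q + U(-32, 1))² = (-221 + (32 + 7*1))² = (-221 + (32 + 7))² = (-221 + 39)² = (-182)² = 33124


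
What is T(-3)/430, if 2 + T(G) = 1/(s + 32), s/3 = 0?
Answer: -63/13760 ≈ -0.0045785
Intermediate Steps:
s = 0 (s = 3*0 = 0)
T(G) = -63/32 (T(G) = -2 + 1/(0 + 32) = -2 + 1/32 = -63/32)
T(-3)/430 = -63/32/430 = -63/32*1/430 = -63/13760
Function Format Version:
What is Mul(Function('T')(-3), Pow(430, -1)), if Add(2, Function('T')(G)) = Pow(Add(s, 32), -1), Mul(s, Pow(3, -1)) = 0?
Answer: Rational(-63, 13760) ≈ -0.0045785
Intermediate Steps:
s = 0 (s = Mul(3, 0) = 0)
Function('T')(G) = Rational(-63, 32) (Function('T')(G) = Add(-2, Pow(Add(0, 32), -1)) = Add(-2, Pow(32, -1)) = Add(-2, Rational(1, 32)) = Rational(-63, 32))
Mul(Function('T')(-3), Pow(430, -1)) = Mul(Rational(-63, 32), Pow(430, -1)) = Mul(Rational(-63, 32), Rational(1, 430)) = Rational(-63, 13760)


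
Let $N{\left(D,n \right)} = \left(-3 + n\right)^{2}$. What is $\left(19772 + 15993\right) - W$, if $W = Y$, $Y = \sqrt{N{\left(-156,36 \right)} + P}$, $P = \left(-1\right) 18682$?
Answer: $35765 - i \sqrt{17593} \approx 35765.0 - 132.64 i$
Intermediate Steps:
$P = -18682$
$Y = i \sqrt{17593}$ ($Y = \sqrt{\left(-3 + 36\right)^{2} - 18682} = \sqrt{33^{2} - 18682} = \sqrt{1089 - 18682} = \sqrt{-17593} = i \sqrt{17593} \approx 132.64 i$)
$W = i \sqrt{17593} \approx 132.64 i$
$\left(19772 + 15993\right) - W = \left(19772 + 15993\right) - i \sqrt{17593} = 35765 - i \sqrt{17593}$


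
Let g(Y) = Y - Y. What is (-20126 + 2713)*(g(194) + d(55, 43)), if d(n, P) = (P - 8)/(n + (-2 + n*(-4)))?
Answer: 609455/167 ≈ 3649.4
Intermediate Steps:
g(Y) = 0
d(n, P) = (-8 + P)/(-2 - 3*n) (d(n, P) = (-8 + P)/(n + (-2 - 4*n)) = (-8 + P)/(-2 - 3*n))
(-20126 + 2713)*(g(194) + d(55, 43)) = (-20126 + 2713)*(0 + (8 - 1*43)/(2 + 3*55)) = -17413*(0 + (8 - 43)/(2 + 165)) = -17413*(0 - 35/167) = -17413*(-35/167) = 609455/167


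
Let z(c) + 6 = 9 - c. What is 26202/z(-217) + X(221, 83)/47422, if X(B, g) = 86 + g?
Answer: 14120323/118555 ≈ 119.10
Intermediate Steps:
z(c) = 3 - c (z(c) = -6 + (9 - c) = 3 - c)
26202/z(-217) + X(221, 83)/47422 = 26202/(3 - 1*(-217)) + (86 + 83)/47422 = 26202/(3 + 217) + 169*(1/47422) = 26202/220 + 169/47422 = 26202*(1/220) + 169/47422 = 1191/10 + 169/47422 = 14120323/118555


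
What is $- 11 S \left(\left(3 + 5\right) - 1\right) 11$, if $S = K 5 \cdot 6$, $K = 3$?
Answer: $-76230$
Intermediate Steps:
$S = 90$ ($S = 3 \cdot 5 \cdot 6 = 15 \cdot 6 = 90$)
$- 11 S \left(\left(3 + 5\right) - 1\right) 11 = \left(-11\right) 90 \left(\left(3 + 5\right) - 1\right) 11 = - 990 \left(8 - 1\right) 11 = - 990 \cdot 7 \cdot 11 = \left(-990\right) 77 = -76230$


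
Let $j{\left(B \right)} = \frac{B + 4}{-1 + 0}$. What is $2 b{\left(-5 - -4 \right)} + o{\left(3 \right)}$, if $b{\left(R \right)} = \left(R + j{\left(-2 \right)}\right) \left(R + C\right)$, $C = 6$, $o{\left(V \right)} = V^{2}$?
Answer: $-21$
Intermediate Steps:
$j{\left(B \right)} = -4 - B$ ($j{\left(B \right)} = \frac{4 + B}{-1} = \left(4 + B\right) \left(-1\right) = -4 - B$)
$b{\left(R \right)} = \left(-2 + R\right) \left(6 + R\right)$ ($b{\left(R \right)} = \left(R - 2\right) \left(R + 6\right) = \left(R + \left(-4 + 2\right)\right) \left(6 + R\right) = \left(R - 2\right) \left(6 + R\right) = \left(-2 + R\right) \left(6 + R\right)$)
$2 b{\left(-5 - -4 \right)} + o{\left(3 \right)} = 2 \left(-12 + \left(-5 - -4\right)^{2} + 4 \left(-5 - -4\right)\right) + 3^{2} = 2 \left(-12 + \left(-5 + 4\right)^{2} + 4 \left(-5 + 4\right)\right) + 9 = 2 \left(-12 + \left(-1\right)^{2} + 4 \left(-1\right)\right) + 9 = 2 \left(-12 + 1 - 4\right) + 9 = 2 \left(-15\right) + 9 = -30 + 9 = -21$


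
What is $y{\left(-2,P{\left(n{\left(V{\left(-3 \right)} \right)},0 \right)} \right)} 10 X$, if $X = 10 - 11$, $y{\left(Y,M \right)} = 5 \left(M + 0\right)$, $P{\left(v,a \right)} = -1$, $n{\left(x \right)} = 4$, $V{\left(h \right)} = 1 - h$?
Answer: $50$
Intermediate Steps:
$y{\left(Y,M \right)} = 5 M$
$X = -1$ ($X = 10 - 11 = -1$)
$y{\left(-2,P{\left(n{\left(V{\left(-3 \right)} \right)},0 \right)} \right)} 10 X = 5 \left(-1\right) 10 \left(-1\right) = \left(-5\right) 10 \left(-1\right) = \left(-50\right) \left(-1\right) = 50$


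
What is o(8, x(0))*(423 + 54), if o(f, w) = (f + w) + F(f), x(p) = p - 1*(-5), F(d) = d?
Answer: 10017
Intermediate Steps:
x(p) = 5 + p (x(p) = p + 5 = 5 + p)
o(f, w) = w + 2*f (o(f, w) = (f + w) + f = w + 2*f)
o(8, x(0))*(423 + 54) = ((5 + 0) + 2*8)*(423 + 54) = (5 + 16)*477 = 21*477 = 10017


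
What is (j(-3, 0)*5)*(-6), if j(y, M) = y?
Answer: 90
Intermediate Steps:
(j(-3, 0)*5)*(-6) = -3*5*(-6) = -15*(-6) = 90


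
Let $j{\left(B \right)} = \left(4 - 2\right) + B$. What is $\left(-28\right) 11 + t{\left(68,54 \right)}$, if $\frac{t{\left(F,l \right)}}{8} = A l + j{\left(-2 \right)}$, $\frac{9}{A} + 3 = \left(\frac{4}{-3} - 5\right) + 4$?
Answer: $-1037$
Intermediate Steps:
$j{\left(B \right)} = 2 + B$
$A = - \frac{27}{16}$ ($A = \frac{9}{-3 + \left(\left(\frac{4}{-3} - 5\right) + 4\right)} = \frac{9}{-3 + \left(\left(4 \left(- \frac{1}{3}\right) - 5\right) + 4\right)} = \frac{9}{-3 + \left(\left(- \frac{4}{3} - 5\right) + 4\right)} = \frac{9}{-3 + \left(- \frac{19}{3} + 4\right)} = \frac{9}{-3 - \frac{7}{3}} = \frac{9}{- \frac{16}{3}} = 9 \left(- \frac{3}{16}\right) = - \frac{27}{16} \approx -1.6875$)
$t{\left(F,l \right)} = - \frac{27 l}{2}$ ($t{\left(F,l \right)} = 8 \left(- \frac{27 l}{16} + \left(2 - 2\right)\right) = 8 \left(- \frac{27 l}{16} + 0\right) = 8 \left(- \frac{27 l}{16}\right) = - \frac{27 l}{2}$)
$\left(-28\right) 11 + t{\left(68,54 \right)} = \left(-28\right) 11 - 729 = -308 - 729 = -1037$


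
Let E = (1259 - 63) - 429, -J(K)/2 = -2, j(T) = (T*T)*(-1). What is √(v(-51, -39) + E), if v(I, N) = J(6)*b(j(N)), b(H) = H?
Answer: I*√5317 ≈ 72.918*I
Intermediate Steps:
j(T) = -T² (j(T) = T²*(-1) = -T²)
J(K) = 4 (J(K) = -2*(-2) = 4)
E = 767 (E = 1196 - 429 = 767)
v(I, N) = -4*N² (v(I, N) = 4*(-N²) = -4*N²)
√(v(-51, -39) + E) = √(-4*(-39)² + 767) = √(-4*1521 + 767) = √(-6084 + 767) = √(-5317) = I*√5317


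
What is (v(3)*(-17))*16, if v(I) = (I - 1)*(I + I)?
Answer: -3264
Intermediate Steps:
v(I) = 2*I*(-1 + I) (v(I) = (-1 + I)*(2*I) = 2*I*(-1 + I))
(v(3)*(-17))*16 = ((2*3*(-1 + 3))*(-17))*16 = ((2*3*2)*(-17))*16 = (12*(-17))*16 = -204*16 = -3264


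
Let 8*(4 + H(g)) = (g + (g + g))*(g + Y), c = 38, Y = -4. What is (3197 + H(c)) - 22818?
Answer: -38281/2 ≈ -19141.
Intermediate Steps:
H(g) = -4 + 3*g*(-4 + g)/8 (H(g) = -4 + ((g + (g + g))*(g - 4))/8 = -4 + ((g + 2*g)*(-4 + g))/8 = -4 + ((3*g)*(-4 + g))/8 = -4 + (3*g*(-4 + g))/8 = -4 + 3*g*(-4 + g)/8)
(3197 + H(c)) - 22818 = (3197 + (-4 - 3/2*38 + (3/8)*38**2)) - 22818 = (3197 + (-4 - 57 + (3/8)*1444)) - 22818 = (3197 + (-4 - 57 + 1083/2)) - 22818 = (3197 + 961/2) - 22818 = 7355/2 - 22818 = -38281/2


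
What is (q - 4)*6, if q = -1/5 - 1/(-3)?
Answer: -116/5 ≈ -23.200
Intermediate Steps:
q = 2/15 (q = -1*⅕ - 1*(-⅓) = -⅕ + ⅓ = 2/15 ≈ 0.13333)
(q - 4)*6 = (2/15 - 4)*6 = -58/15*6 = -116/5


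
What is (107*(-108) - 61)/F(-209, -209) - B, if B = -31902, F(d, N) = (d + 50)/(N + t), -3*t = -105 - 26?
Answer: 9455222/477 ≈ 19822.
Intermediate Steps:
t = 131/3 (t = -(-105 - 26)/3 = -⅓*(-131) = 131/3 ≈ 43.667)
F(d, N) = (50 + d)/(131/3 + N) (F(d, N) = (d + 50)/(N + 131/3) = (50 + d)/(131/3 + N))
(107*(-108) - 61)/F(-209, -209) - B = (107*(-108) - 61)/((3*(50 - 209)/(131 + 3*(-209)))) - 1*(-31902) = (-11556 - 61)/((3*(-159)/(131 - 627))) + 31902 = -11617/(3*(-159)/(-496)) + 31902 = -11617/(3*(-1/496)*(-159)) + 31902 = -11617/477/496 + 31902 = -11617*496/477 + 31902 = -5762032/477 + 31902 = 9455222/477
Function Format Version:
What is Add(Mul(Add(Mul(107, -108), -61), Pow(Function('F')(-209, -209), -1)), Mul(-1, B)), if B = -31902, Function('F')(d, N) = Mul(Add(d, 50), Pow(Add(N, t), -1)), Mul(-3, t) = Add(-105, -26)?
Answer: Rational(9455222, 477) ≈ 19822.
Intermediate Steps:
t = Rational(131, 3) (t = Mul(Rational(-1, 3), Add(-105, -26)) = Mul(Rational(-1, 3), -131) = Rational(131, 3) ≈ 43.667)
Function('F')(d, N) = Mul(Pow(Add(Rational(131, 3), N), -1), Add(50, d)) (Function('F')(d, N) = Mul(Add(d, 50), Pow(Add(N, Rational(131, 3)), -1)) = Mul(Add(50, d), Pow(Add(Rational(131, 3), N), -1)) = Mul(Pow(Add(Rational(131, 3), N), -1), Add(50, d)))
Add(Mul(Add(Mul(107, -108), -61), Pow(Function('F')(-209, -209), -1)), Mul(-1, B)) = Add(Mul(Add(Mul(107, -108), -61), Pow(Mul(3, Pow(Add(131, Mul(3, -209)), -1), Add(50, -209)), -1)), Mul(-1, -31902)) = Add(Mul(Add(-11556, -61), Pow(Mul(3, Pow(Add(131, -627), -1), -159), -1)), 31902) = Add(Mul(-11617, Pow(Mul(3, Pow(-496, -1), -159), -1)), 31902) = Add(Mul(-11617, Pow(Mul(3, Rational(-1, 496), -159), -1)), 31902) = Add(Mul(-11617, Pow(Rational(477, 496), -1)), 31902) = Add(Mul(-11617, Rational(496, 477)), 31902) = Add(Rational(-5762032, 477), 31902) = Rational(9455222, 477)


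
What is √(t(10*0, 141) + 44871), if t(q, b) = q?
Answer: √44871 ≈ 211.83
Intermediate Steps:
√(t(10*0, 141) + 44871) = √(10*0 + 44871) = √(0 + 44871) = √44871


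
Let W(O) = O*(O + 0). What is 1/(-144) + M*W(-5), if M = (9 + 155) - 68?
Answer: 345599/144 ≈ 2400.0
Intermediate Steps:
M = 96 (M = 164 - 68 = 96)
W(O) = O² (W(O) = O*O = O²)
1/(-144) + M*W(-5) = 1/(-144) + 96*(-5)² = -1/144 + 96*25 = -1/144 + 2400 = 345599/144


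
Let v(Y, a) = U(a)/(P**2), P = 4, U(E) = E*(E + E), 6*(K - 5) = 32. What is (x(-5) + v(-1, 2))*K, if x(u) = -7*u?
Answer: 2201/6 ≈ 366.83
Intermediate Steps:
K = 31/3 (K = 5 + (1/6)*32 = 5 + 16/3 = 31/3 ≈ 10.333)
U(E) = 2*E**2 (U(E) = E*(2*E) = 2*E**2)
v(Y, a) = a**2/8 (v(Y, a) = (2*a**2)/(4**2) = (2*a**2)/16 = (2*a**2)*(1/16) = a**2/8)
(x(-5) + v(-1, 2))*K = (-7*(-5) + (1/8)*2**2)*(31/3) = (35 + (1/8)*4)*(31/3) = (35 + 1/2)*(31/3) = (71/2)*(31/3) = 2201/6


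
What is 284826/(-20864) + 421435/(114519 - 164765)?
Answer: -825149537/37440448 ≈ -22.039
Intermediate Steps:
284826/(-20864) + 421435/(114519 - 164765) = 284826*(-1/20864) + 421435/(-50246) = -142413/10432 + 421435*(-1/50246) = -142413/10432 - 60205/7178 = -825149537/37440448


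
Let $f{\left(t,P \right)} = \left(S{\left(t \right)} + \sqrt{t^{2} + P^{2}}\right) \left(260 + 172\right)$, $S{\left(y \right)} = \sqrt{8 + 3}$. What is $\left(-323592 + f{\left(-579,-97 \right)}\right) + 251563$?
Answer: $-72029 + 432 \sqrt{11} + 2160 \sqrt{13786} \approx 1.8302 \cdot 10^{5}$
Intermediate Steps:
$S{\left(y \right)} = \sqrt{11}$
$f{\left(t,P \right)} = 432 \sqrt{11} + 432 \sqrt{P^{2} + t^{2}}$ ($f{\left(t,P \right)} = \left(\sqrt{11} + \sqrt{t^{2} + P^{2}}\right) \left(260 + 172\right) = \left(\sqrt{11} + \sqrt{P^{2} + t^{2}}\right) 432 = 432 \sqrt{11} + 432 \sqrt{P^{2} + t^{2}}$)
$\left(-323592 + f{\left(-579,-97 \right)}\right) + 251563 = \left(-323592 + \left(432 \sqrt{11} + 432 \sqrt{\left(-97\right)^{2} + \left(-579\right)^{2}}\right)\right) + 251563 = \left(-323592 + \left(432 \sqrt{11} + 432 \sqrt{9409 + 335241}\right)\right) + 251563 = \left(-323592 + \left(432 \sqrt{11} + 432 \sqrt{344650}\right)\right) + 251563 = \left(-323592 + \left(432 \sqrt{11} + 432 \cdot 5 \sqrt{13786}\right)\right) + 251563 = \left(-323592 + \left(432 \sqrt{11} + 2160 \sqrt{13786}\right)\right) + 251563 = \left(-323592 + 432 \sqrt{11} + 2160 \sqrt{13786}\right) + 251563 = -72029 + 432 \sqrt{11} + 2160 \sqrt{13786}$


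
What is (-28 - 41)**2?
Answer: 4761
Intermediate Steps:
(-28 - 41)**2 = (-69)**2 = 4761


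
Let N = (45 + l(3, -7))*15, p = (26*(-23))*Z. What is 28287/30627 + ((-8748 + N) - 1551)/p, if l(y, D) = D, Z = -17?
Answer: -50263/1504126 ≈ -0.033417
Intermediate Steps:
p = 10166 (p = (26*(-23))*(-17) = -598*(-17) = 10166)
N = 570 (N = (45 - 7)*15 = 38*15 = 570)
28287/30627 + ((-8748 + N) - 1551)/p = 28287/30627 + ((-8748 + 570) - 1551)/10166 = 28287*(1/30627) + (-8178 - 1551)*(1/10166) = 3143/3403 - 9729*1/10166 = 3143/3403 - 423/442 = -50263/1504126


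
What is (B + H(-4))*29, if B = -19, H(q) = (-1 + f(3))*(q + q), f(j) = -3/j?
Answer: -87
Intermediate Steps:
H(q) = -4*q (H(q) = (-1 - 3/3)*(q + q) = (-1 - 3*1/3)*(2*q) = (-1 - 1)*(2*q) = -4*q)
(B + H(-4))*29 = (-19 - 4*(-4))*29 = (-19 + 16)*29 = -3*29 = -87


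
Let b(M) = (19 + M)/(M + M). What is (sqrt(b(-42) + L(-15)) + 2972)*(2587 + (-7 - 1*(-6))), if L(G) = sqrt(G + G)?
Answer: 7685592 + 431*sqrt(483 + 1764*I*sqrt(30))/7 ≈ 7.69e+6 + 4173.9*I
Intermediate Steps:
b(M) = (19 + M)/(2*M) (b(M) = (19 + M)/((2*M)) = (19 + M)*(1/(2*M)) = (19 + M)/(2*M))
L(G) = sqrt(2)*sqrt(G) (L(G) = sqrt(2*G) = sqrt(2)*sqrt(G))
(sqrt(b(-42) + L(-15)) + 2972)*(2587 + (-7 - 1*(-6))) = (sqrt((1/2)*(19 - 42)/(-42) + sqrt(2)*sqrt(-15)) + 2972)*(2587 + (-7 - 1*(-6))) = (sqrt((1/2)*(-1/42)*(-23) + sqrt(2)*(I*sqrt(15))) + 2972)*(2587 + (-7 + 6)) = (sqrt(23/84 + I*sqrt(30)) + 2972)*(2587 - 1) = (2972 + sqrt(23/84 + I*sqrt(30)))*2586 = 7685592 + 2586*sqrt(23/84 + I*sqrt(30))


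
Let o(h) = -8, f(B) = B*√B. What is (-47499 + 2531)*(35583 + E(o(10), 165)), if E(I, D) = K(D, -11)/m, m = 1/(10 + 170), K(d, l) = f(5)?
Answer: -1600096344 - 40471200*√5 ≈ -1.6906e+9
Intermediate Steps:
f(B) = B^(3/2)
K(d, l) = 5*√5 (K(d, l) = 5^(3/2) = 5*√5)
m = 1/180 ≈ 0.0055556
E(I, D) = 900*√5 (E(I, D) = (5*√5)/(1/180) = (5*√5)*180 = 900*√5)
(-47499 + 2531)*(35583 + E(o(10), 165)) = (-47499 + 2531)*(35583 + 900*√5) = -44968*(35583 + 900*√5) = -1600096344 - 40471200*√5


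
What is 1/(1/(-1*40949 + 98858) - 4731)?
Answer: -57909/273967478 ≈ -0.00021137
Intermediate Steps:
1/(1/(-1*40949 + 98858) - 4731) = 1/(1/(-40949 + 98858) - 4731) = 1/(1/57909 - 4731) = 1/(-273967478/57909) = -57909/273967478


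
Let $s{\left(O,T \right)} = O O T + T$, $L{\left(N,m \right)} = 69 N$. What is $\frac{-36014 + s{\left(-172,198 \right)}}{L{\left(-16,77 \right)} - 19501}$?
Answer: $- \frac{447832}{1585} \approx -282.54$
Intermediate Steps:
$s{\left(O,T \right)} = T + T O^{2}$ ($s{\left(O,T \right)} = O^{2} T + T = T O^{2} + T = T + T O^{2}$)
$\frac{-36014 + s{\left(-172,198 \right)}}{L{\left(-16,77 \right)} - 19501} = \frac{-36014 + 198 \left(1 + \left(-172\right)^{2}\right)}{69 \left(-16\right) - 19501} = \frac{-36014 + 198 \left(1 + 29584\right)}{-1104 - 19501} = \frac{-36014 + 198 \cdot 29585}{-20605} = \left(-36014 + 5857830\right) \left(- \frac{1}{20605}\right) = 5821816 \left(- \frac{1}{20605}\right) = - \frac{447832}{1585}$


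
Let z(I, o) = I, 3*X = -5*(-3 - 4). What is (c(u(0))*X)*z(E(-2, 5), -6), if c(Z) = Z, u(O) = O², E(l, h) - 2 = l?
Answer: 0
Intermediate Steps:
E(l, h) = 2 + l
X = 35/3 (X = (-5*(-3 - 4))/3 = (-5*(-7))/3 = (⅓)*35 = 35/3 ≈ 11.667)
(c(u(0))*X)*z(E(-2, 5), -6) = (0²*(35/3))*(2 - 2) = (0*(35/3))*0 = 0*0 = 0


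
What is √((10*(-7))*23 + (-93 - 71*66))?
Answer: I*√6389 ≈ 79.931*I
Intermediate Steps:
√((10*(-7))*23 + (-93 - 71*66)) = √(-70*23 + (-93 - 4686)) = √(-1610 - 4779) = √(-6389) = I*√6389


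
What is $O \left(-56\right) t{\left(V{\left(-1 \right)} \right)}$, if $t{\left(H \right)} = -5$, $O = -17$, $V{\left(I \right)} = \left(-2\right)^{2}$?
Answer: $-4760$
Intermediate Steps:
$V{\left(I \right)} = 4$
$O \left(-56\right) t{\left(V{\left(-1 \right)} \right)} = \left(-17\right) \left(-56\right) \left(-5\right) = 952 \left(-5\right) = -4760$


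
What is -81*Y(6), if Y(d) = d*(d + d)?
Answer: -5832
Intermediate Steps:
Y(d) = 2*d**2 (Y(d) = d*(2*d) = 2*d**2)
-81*Y(6) = -162*6**2 = -162*36 = -81*72 = -5832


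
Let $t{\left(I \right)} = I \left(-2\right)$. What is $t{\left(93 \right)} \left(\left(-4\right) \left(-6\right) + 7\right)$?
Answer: $-5766$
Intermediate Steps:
$t{\left(I \right)} = - 2 I$
$t{\left(93 \right)} \left(\left(-4\right) \left(-6\right) + 7\right) = \left(-2\right) 93 \left(\left(-4\right) \left(-6\right) + 7\right) = - 186 \left(24 + 7\right) = \left(-186\right) 31 = -5766$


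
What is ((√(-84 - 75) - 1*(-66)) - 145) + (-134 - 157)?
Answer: -370 + I*√159 ≈ -370.0 + 12.61*I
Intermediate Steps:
((√(-84 - 75) - 1*(-66)) - 145) + (-134 - 157) = ((√(-159) + 66) - 145) - 291 = ((I*√159 + 66) - 145) - 291 = ((66 + I*√159) - 145) - 291 = (-79 + I*√159) - 291 = -370 + I*√159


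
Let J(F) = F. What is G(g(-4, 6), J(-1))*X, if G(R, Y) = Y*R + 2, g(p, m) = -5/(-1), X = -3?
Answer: 9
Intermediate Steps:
g(p, m) = 5 (g(p, m) = -5*(-1) = 5)
G(R, Y) = 2 + R*Y (G(R, Y) = R*Y + 2 = 2 + R*Y)
G(g(-4, 6), J(-1))*X = (2 + 5*(-1))*(-3) = (2 - 5)*(-3) = -3*(-3) = 9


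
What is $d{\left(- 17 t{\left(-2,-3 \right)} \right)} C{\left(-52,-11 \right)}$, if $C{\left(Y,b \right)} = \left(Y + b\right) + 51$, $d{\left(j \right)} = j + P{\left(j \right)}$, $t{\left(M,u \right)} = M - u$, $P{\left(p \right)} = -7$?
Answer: $288$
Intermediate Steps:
$d{\left(j \right)} = -7 + j$ ($d{\left(j \right)} = j - 7 = -7 + j$)
$C{\left(Y,b \right)} = 51 + Y + b$
$d{\left(- 17 t{\left(-2,-3 \right)} \right)} C{\left(-52,-11 \right)} = \left(-7 - 17 \left(-2 - -3\right)\right) \left(51 - 52 - 11\right) = \left(-7 - 17 \left(-2 + 3\right)\right) \left(-12\right) = \left(-7 - 17\right) \left(-12\right) = \left(-24\right) \left(-12\right) = 288$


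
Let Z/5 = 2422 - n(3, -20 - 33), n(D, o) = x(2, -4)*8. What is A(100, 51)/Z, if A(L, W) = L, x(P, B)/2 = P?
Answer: 2/239 ≈ 0.0083682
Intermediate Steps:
x(P, B) = 2*P
n(D, o) = 32 (n(D, o) = (2*2)*8 = 4*8 = 32)
Z = 11950 (Z = 5*(2422 - 1*32) = 5*(2422 - 32) = 5*2390 = 11950)
A(100, 51)/Z = 100/11950 = 100*(1/11950) = 2/239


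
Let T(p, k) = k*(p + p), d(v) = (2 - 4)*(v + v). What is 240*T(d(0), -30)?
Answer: 0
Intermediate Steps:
d(v) = -4*v
T(p, k) = 2*k*p (T(p, k) = k*(2*p) = 2*k*p)
240*T(d(0), -30) = 240*(2*(-30)*(-4*0)) = 240*(2*(-30)*0) = 240*0 = 0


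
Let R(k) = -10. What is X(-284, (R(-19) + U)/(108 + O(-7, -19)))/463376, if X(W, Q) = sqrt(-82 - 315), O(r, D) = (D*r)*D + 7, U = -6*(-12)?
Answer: I*sqrt(397)/463376 ≈ 4.2999e-5*I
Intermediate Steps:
U = 72
O(r, D) = 7 + r*D**2 (O(r, D) = r*D**2 + 7 = 7 + r*D**2)
X(W, Q) = I*sqrt(397) (X(W, Q) = sqrt(-397) = I*sqrt(397))
X(-284, (R(-19) + U)/(108 + O(-7, -19)))/463376 = (I*sqrt(397))/463376 = (I*sqrt(397))*(1/463376) = I*sqrt(397)/463376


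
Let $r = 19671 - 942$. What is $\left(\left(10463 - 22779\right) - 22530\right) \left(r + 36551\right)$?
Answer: $-1926286880$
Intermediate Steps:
$r = 18729$
$\left(\left(10463 - 22779\right) - 22530\right) \left(r + 36551\right) = \left(\left(10463 - 22779\right) - 22530\right) \left(18729 + 36551\right) = \left(\left(10463 - 22779\right) - 22530\right) 55280 = \left(-12316 - 22530\right) 55280 = \left(-34846\right) 55280 = -1926286880$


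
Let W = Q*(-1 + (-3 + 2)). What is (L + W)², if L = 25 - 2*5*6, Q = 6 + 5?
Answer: 3249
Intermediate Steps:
Q = 11
L = -35 (L = 25 - 10*6 = 25 - 1*60 = 25 - 60 = -35)
W = -22 (W = 11*(-1 + (-3 + 2)) = 11*(-1 - 1) = 11*(-2) = -22)
(L + W)² = (-35 - 22)² = (-57)² = 3249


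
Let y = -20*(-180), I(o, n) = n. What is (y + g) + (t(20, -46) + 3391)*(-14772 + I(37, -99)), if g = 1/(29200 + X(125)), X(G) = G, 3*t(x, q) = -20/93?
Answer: -15279397750848/303025 ≈ -5.0423e+7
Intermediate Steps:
t(x, q) = -20/279 (t(x, q) = (-20/93)/3 = (-20*1/93)/3 = (⅓)*(-20/93) = -20/279)
g = 1/29325 (g = 1/(29200 + 125) = 1/29325 ≈ 3.4101e-5)
y = 3600
(y + g) + (t(20, -46) + 3391)*(-14772 + I(37, -99)) = (3600 + 1/29325) + (-20/279 + 3391)*(-14772 - 99) = 105570001/29325 + (946069/279)*(-14871) = 105570001/29325 - 4689664033/93 = -15279397750848/303025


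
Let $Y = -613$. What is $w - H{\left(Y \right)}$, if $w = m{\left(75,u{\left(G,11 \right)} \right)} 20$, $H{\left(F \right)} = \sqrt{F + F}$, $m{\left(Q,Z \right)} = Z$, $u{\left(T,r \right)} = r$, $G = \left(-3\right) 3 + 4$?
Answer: $220 - i \sqrt{1226} \approx 220.0 - 35.014 i$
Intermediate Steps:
$G = -5$ ($G = -9 + 4 = -5$)
$H{\left(F \right)} = \sqrt{2} \sqrt{F}$ ($H{\left(F \right)} = \sqrt{2 F} = \sqrt{2} \sqrt{F}$)
$w = 220$ ($w = 11 \cdot 20 = 220$)
$w - H{\left(Y \right)} = 220 - \sqrt{2} \sqrt{-613} = 220 - \sqrt{2} i \sqrt{613} = 220 - i \sqrt{1226}$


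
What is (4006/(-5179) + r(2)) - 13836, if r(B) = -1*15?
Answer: -71738335/5179 ≈ -13852.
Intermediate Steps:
r(B) = -15
(4006/(-5179) + r(2)) - 13836 = (4006/(-5179) - 15) - 13836 = (4006*(-1/5179) - 15) - 13836 = (-4006/5179 - 15) - 13836 = -81691/5179 - 13836 = -71738335/5179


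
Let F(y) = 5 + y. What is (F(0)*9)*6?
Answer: 270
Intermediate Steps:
(F(0)*9)*6 = ((5 + 0)*9)*6 = (5*9)*6 = 45*6 = 270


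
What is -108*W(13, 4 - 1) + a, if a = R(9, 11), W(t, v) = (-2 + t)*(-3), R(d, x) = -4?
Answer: 3560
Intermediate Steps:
W(t, v) = 6 - 3*t
a = -4
-108*W(13, 4 - 1) + a = -108*(6 - 3*13) - 4 = -108*(6 - 39) - 4 = -108*(-33) - 4 = 3564 - 4 = 3560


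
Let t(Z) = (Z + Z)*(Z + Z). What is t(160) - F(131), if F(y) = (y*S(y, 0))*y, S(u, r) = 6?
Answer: -566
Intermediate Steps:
t(Z) = 4*Z² (t(Z) = (2*Z)*(2*Z) = 4*Z²)
F(y) = 6*y² (F(y) = (y*6)*y = (6*y)*y = 6*y²)
t(160) - F(131) = 4*160² - 6*131² = 4*25600 - 6*17161 = 102400 - 1*102966 = 102400 - 102966 = -566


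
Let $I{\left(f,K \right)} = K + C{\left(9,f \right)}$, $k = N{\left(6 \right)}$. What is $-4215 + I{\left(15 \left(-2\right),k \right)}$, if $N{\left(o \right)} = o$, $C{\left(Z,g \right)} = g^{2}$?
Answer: $-3309$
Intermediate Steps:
$k = 6$
$I{\left(f,K \right)} = K + f^{2}$
$-4215 + I{\left(15 \left(-2\right),k \right)} = -4215 + \left(6 + \left(15 \left(-2\right)\right)^{2}\right) = -4215 + \left(6 + \left(-30\right)^{2}\right) = -4215 + \left(6 + 900\right) = -4215 + 906 = -3309$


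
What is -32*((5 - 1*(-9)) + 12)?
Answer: -832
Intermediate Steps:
-32*((5 - 1*(-9)) + 12) = -32*((5 + 9) + 12) = -32*(14 + 12) = -32*26 = -832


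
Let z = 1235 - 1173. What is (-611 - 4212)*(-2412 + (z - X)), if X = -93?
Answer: 10885511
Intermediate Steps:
z = 62
(-611 - 4212)*(-2412 + (z - X)) = (-611 - 4212)*(-2412 + (62 - 1*(-93))) = -4823*(-2412 + (62 + 93)) = -4823*(-2412 + 155) = -4823*(-2257) = 10885511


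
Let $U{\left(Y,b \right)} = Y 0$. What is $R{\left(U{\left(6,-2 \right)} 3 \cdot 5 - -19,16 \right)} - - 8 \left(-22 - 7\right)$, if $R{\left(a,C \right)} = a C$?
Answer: $72$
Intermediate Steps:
$U{\left(Y,b \right)} = 0$
$R{\left(a,C \right)} = C a$
$R{\left(U{\left(6,-2 \right)} 3 \cdot 5 - -19,16 \right)} - - 8 \left(-22 - 7\right) = 16 \left(0 \cdot 3 \cdot 5 - -19\right) - - 8 \left(-22 - 7\right) = 16 \left(0 \cdot 5 + 19\right) - \left(-8\right) \left(-29\right) = 16 \left(0 + 19\right) - 232 = 16 \cdot 19 - 232 = 304 - 232 = 72$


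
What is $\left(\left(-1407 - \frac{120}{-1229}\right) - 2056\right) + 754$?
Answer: $- \frac{3329241}{1229} \approx -2708.9$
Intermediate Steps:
$\left(\left(-1407 - \frac{120}{-1229}\right) - 2056\right) + 754 = \left(\left(-1407 - - \frac{120}{1229}\right) - 2056\right) + 754 = \left(\left(-1407 + \frac{120}{1229}\right) - 2056\right) + 754 = \left(- \frac{1729083}{1229} - 2056\right) + 754 = - \frac{4255907}{1229} + 754 = - \frac{3329241}{1229}$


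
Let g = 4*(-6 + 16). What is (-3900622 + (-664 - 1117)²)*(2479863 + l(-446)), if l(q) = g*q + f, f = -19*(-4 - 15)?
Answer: -1794243187824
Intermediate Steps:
g = 40 (g = 4*10 = 40)
f = 361 (f = -19*(-19) = 361)
l(q) = 361 + 40*q (l(q) = 40*q + 361 = 361 + 40*q)
(-3900622 + (-664 - 1117)²)*(2479863 + l(-446)) = (-3900622 + (-664 - 1117)²)*(2479863 + (361 + 40*(-446))) = (-3900622 + (-1781)²)*(2479863 + (361 - 17840)) = (-3900622 + 3171961)*(2479863 - 17479) = -728661*2462384 = -1794243187824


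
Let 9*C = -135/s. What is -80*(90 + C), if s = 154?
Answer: -553800/77 ≈ -7192.2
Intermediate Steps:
C = -15/154 (C = (-135/154)/9 = (-135*1/154)/9 = (⅑)*(-135/154) = -15/154 ≈ -0.097403)
-80*(90 + C) = -80*(90 - 15/154) = -80*13845/154 = -553800/77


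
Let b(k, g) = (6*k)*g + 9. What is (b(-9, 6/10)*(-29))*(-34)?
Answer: -115362/5 ≈ -23072.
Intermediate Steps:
b(k, g) = 9 + 6*g*k (b(k, g) = 6*g*k + 9 = 9 + 6*g*k)
(b(-9, 6/10)*(-29))*(-34) = ((9 + 6*(6/10)*(-9))*(-29))*(-34) = ((9 + 6*(6*(1/10))*(-9))*(-29))*(-34) = ((9 + 6*(3/5)*(-9))*(-29))*(-34) = ((9 - 162/5)*(-29))*(-34) = -117/5*(-29)*(-34) = (3393/5)*(-34) = -115362/5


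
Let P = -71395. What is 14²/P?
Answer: -196/71395 ≈ -0.0027453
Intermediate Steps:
14²/P = 14²/(-71395) = 196*(-1/71395) = -196/71395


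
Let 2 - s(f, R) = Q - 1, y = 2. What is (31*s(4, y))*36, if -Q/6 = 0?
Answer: 3348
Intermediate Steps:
Q = 0 (Q = -6*0 = 0)
s(f, R) = 3 (s(f, R) = 2 - (0 - 1) = 2 - 1*(-1) = 2 + 1 = 3)
(31*s(4, y))*36 = (31*3)*36 = 93*36 = 3348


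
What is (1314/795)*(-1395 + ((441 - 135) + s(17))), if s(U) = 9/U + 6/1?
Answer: -8060076/4505 ≈ -1789.1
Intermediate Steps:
s(U) = 6 + 9/U (s(U) = 9/U + 6*1 = 9/U + 6 = 6 + 9/U)
(1314/795)*(-1395 + ((441 - 135) + s(17))) = (1314/795)*(-1395 + ((441 - 135) + (6 + 9/17))) = (1314*(1/795))*(-1395 + (306 + (6 + 9*(1/17)))) = 438*(-1395 + (306 + (6 + 9/17)))/265 = 438*(-1395 + (306 + 111/17))/265 = 438*(-1395 + 5313/17)/265 = (438/265)*(-18402/17) = -8060076/4505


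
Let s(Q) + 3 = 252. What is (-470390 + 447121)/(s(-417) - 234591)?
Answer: 23269/234342 ≈ 0.099295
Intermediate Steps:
s(Q) = 249 (s(Q) = -3 + 252 = 249)
(-470390 + 447121)/(s(-417) - 234591) = (-470390 + 447121)/(249 - 234591) = -23269/(-234342) = -23269*(-1/234342) = 23269/234342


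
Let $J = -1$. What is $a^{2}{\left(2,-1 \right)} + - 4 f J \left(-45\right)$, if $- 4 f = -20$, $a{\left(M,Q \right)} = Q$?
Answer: $-899$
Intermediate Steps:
$f = 5$ ($f = \left(- \frac{1}{4}\right) \left(-20\right) = 5$)
$a^{2}{\left(2,-1 \right)} + - 4 f J \left(-45\right) = \left(-1\right)^{2} + \left(-4\right) 5 \left(\left(-1\right) \left(-45\right)\right) = 1 - 900 = -899$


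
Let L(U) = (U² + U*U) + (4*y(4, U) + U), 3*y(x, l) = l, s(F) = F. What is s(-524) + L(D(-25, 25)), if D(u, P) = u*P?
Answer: 2337803/3 ≈ 7.7927e+5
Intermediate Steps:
D(u, P) = P*u
y(x, l) = l/3
L(U) = 2*U² + 7*U/3 (L(U) = (U² + U*U) + (4*(U/3) + U) = (U² + U²) + (4*U/3 + U) = 2*U² + 7*U/3)
s(-524) + L(D(-25, 25)) = -524 + (25*(-25))*(7 + 6*(25*(-25)))/3 = -524 + (⅓)*(-625)*(7 + 6*(-625)) = -524 + (⅓)*(-625)*(7 - 3750) = -524 + (⅓)*(-625)*(-3743) = -524 + 2339375/3 = 2337803/3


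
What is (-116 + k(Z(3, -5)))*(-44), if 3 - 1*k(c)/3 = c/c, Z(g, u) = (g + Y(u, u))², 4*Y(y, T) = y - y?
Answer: 4840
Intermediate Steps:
Y(y, T) = 0 (Y(y, T) = (y - y)/4 = (¼)*0 = 0)
Z(g, u) = g² (Z(g, u) = (g + 0)² = g²)
k(c) = 6 (k(c) = 9 - 3*c/c = 9 - 3*1 = 9 - 3 = 6)
(-116 + k(Z(3, -5)))*(-44) = (-116 + 6)*(-44) = -110*(-44) = 4840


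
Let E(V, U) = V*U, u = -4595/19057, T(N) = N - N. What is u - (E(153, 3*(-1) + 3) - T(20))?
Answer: -4595/19057 ≈ -0.24112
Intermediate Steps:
T(N) = 0
u = -4595/19057 (u = -4595*1/19057 = -4595/19057 ≈ -0.24112)
E(V, U) = U*V
u - (E(153, 3*(-1) + 3) - T(20)) = -4595/19057 - ((3*(-1) + 3)*153 - 1*0) = -4595/19057 - ((-3 + 3)*153 + 0) = -4595/19057 - (0*153 + 0) = -4595/19057 - (0 + 0) = -4595/19057 - 1*0 = -4595/19057 + 0 = -4595/19057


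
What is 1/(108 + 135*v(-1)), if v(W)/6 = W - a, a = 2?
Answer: -1/2322 ≈ -0.00043066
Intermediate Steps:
v(W) = -12 + 6*W (v(W) = 6*(W - 1*2) = 6*(W - 2) = 6*(-2 + W) = -12 + 6*W)
1/(108 + 135*v(-1)) = 1/(108 + 135*(-12 + 6*(-1))) = 1/(108 + 135*(-12 - 6)) = 1/(108 + 135*(-18)) = 1/(108 - 2430) = 1/(-2322) = -1/2322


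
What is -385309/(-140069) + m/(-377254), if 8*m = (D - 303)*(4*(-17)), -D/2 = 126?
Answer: 289397171957/105683181052 ≈ 2.7383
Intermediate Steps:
D = -252 (D = -2*126 = -252)
m = 9435/2 (m = ((-252 - 303)*(4*(-17)))/8 = (-555*(-68))/8 = (⅛)*37740 = 9435/2 ≈ 4717.5)
-385309/(-140069) + m/(-377254) = -385309/(-140069) + (9435/2)/(-377254) = -385309*(-1/140069) + (9435/2)*(-1/377254) = 385309/140069 - 9435/754508 = 289397171957/105683181052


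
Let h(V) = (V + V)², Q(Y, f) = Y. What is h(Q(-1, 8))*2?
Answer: 8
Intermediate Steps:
h(V) = 4*V² (h(V) = (2*V)² = 4*V²)
h(Q(-1, 8))*2 = (4*(-1)²)*2 = (4*1)*2 = 4*2 = 8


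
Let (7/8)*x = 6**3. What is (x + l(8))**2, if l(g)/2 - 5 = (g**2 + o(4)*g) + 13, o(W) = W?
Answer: 11048976/49 ≈ 2.2549e+5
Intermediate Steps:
x = 1728/7 (x = (8/7)*6**3 = (8/7)*216 = 1728/7 ≈ 246.86)
l(g) = 36 + 2*g**2 + 8*g (l(g) = 10 + 2*((g**2 + 4*g) + 13) = 10 + 2*(13 + g**2 + 4*g) = 10 + (26 + 2*g**2 + 8*g) = 36 + 2*g**2 + 8*g)
(x + l(8))**2 = (1728/7 + (36 + 2*8**2 + 8*8))**2 = (1728/7 + (36 + 2*64 + 64))**2 = (1728/7 + (36 + 128 + 64))**2 = (1728/7 + 228)**2 = (3324/7)**2 = 11048976/49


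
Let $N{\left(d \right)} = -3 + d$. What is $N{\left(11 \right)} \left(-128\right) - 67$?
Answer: $-1091$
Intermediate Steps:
$N{\left(11 \right)} \left(-128\right) - 67 = \left(-3 + 11\right) \left(-128\right) - 67 = 8 \left(-128\right) - 67 = -1024 - 67 = -1091$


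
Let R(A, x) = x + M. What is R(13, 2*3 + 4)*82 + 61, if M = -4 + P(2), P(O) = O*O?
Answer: 881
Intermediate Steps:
P(O) = O²
M = 0 (M = -4 + 2² = -4 + 4 = 0)
R(A, x) = x (R(A, x) = x + 0 = x)
R(13, 2*3 + 4)*82 + 61 = (2*3 + 4)*82 + 61 = (6 + 4)*82 + 61 = 10*82 + 61 = 820 + 61 = 881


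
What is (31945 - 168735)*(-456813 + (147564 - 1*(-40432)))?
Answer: 36771477430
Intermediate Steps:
(31945 - 168735)*(-456813 + (147564 - 1*(-40432))) = -136790*(-456813 + (147564 + 40432)) = -136790*(-456813 + 187996) = -136790*(-268817) = 36771477430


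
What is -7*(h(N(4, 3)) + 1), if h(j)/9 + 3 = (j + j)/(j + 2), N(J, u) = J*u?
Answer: 74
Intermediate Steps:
h(j) = -27 + 18*j/(2 + j) (h(j) = -27 + 9*((j + j)/(j + 2)) = -27 + 9*((2*j)/(2 + j)) = -27 + 9*(2*j/(2 + j)) = -27 + 18*j/(2 + j))
-7*(h(N(4, 3)) + 1) = -7*(9*(-6 - 4*3)/(2 + 4*3) + 1) = -7*(9*(-6 - 1*12)/(2 + 12) + 1) = -7*(9*(-6 - 12)/14 + 1) = -7*(9*(1/14)*(-18) + 1) = -7*(-81/7 + 1) = -7*(-74/7) = 74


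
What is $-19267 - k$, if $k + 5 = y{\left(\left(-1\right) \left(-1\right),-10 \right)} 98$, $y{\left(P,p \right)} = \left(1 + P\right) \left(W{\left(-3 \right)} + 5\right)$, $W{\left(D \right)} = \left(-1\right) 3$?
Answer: $-19654$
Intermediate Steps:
$W{\left(D \right)} = -3$
$y{\left(P,p \right)} = 2 + 2 P$ ($y{\left(P,p \right)} = \left(1 + P\right) \left(-3 + 5\right) = \left(1 + P\right) 2 = 2 + 2 P$)
$k = 387$ ($k = -5 + \left(2 + 2 \left(\left(-1\right) \left(-1\right)\right)\right) 98 = -5 + \left(2 + 2 \cdot 1\right) 98 = -5 + \left(2 + 2\right) 98 = -5 + 4 \cdot 98 = -5 + 392 = 387$)
$-19267 - k = -19267 - 387 = -19654$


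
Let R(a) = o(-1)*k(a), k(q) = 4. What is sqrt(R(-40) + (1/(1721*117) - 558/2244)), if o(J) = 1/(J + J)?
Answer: I*sqrt(1416960009834226)/25102506 ≈ 1.4996*I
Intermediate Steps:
o(J) = 1/(2*J)
R(a) = -2 (R(a) = ((1/2)/(-1))*4 = ((1/2)*(-1))*4 = -1/2*4 = -2)
sqrt(R(-40) + (1/(1721*117) - 558/2244)) = sqrt(-2 + (1/(1721*117) - 558/2244)) = sqrt(-2 + ((1/1721)*(1/117) - 558*1/2244)) = sqrt(-2 + (1/201357 - 93/374)) = sqrt(-2 - 18725827/75307518) = sqrt(-169340863/75307518) = I*sqrt(1416960009834226)/25102506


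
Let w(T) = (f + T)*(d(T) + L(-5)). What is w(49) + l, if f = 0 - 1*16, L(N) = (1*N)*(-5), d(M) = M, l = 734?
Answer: 3176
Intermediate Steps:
L(N) = -5*N (L(N) = N*(-5) = -5*N)
f = -16 (f = 0 - 16 = -16)
w(T) = (-16 + T)*(25 + T) (w(T) = (-16 + T)*(T - 5*(-5)) = (-16 + T)*(T + 25) = (-16 + T)*(25 + T))
w(49) + l = (-400 + 49² + 9*49) + 734 = (-400 + 2401 + 441) + 734 = 2442 + 734 = 3176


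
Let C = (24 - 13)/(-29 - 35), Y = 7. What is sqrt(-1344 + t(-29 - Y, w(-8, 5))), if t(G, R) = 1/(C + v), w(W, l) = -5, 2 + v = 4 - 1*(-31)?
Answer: 16*I*sqrt(23174030)/2101 ≈ 36.66*I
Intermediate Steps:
v = 33 (v = -2 + (4 - 1*(-31)) = -2 + (4 + 31) = -2 + 35 = 33)
C = -11/64 (C = 11/(-64) = 11*(-1/64) = -11/64 ≈ -0.17188)
t(G, R) = 64/2101 (t(G, R) = 1/(-11/64 + 33) = 1/(2101/64) = 64/2101)
sqrt(-1344 + t(-29 - Y, w(-8, 5))) = sqrt(-1344 + 64/2101) = sqrt(-2823680/2101) = 16*I*sqrt(23174030)/2101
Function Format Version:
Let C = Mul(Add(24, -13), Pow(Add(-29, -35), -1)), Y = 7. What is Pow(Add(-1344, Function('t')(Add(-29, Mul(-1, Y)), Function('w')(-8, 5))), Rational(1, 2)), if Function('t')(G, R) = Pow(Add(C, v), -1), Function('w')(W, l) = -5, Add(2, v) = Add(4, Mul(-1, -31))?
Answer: Mul(Rational(16, 2101), I, Pow(23174030, Rational(1, 2))) ≈ Mul(36.660, I)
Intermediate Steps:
v = 33 (v = Add(-2, Add(4, Mul(-1, -31))) = Add(-2, Add(4, 31)) = Add(-2, 35) = 33)
C = Rational(-11, 64) (C = Mul(11, Pow(-64, -1)) = Mul(11, Rational(-1, 64)) = Rational(-11, 64) ≈ -0.17188)
Function('t')(G, R) = Rational(64, 2101) (Function('t')(G, R) = Pow(Add(Rational(-11, 64), 33), -1) = Pow(Rational(2101, 64), -1) = Rational(64, 2101))
Pow(Add(-1344, Function('t')(Add(-29, Mul(-1, Y)), Function('w')(-8, 5))), Rational(1, 2)) = Pow(Add(-1344, Rational(64, 2101)), Rational(1, 2)) = Pow(Rational(-2823680, 2101), Rational(1, 2)) = Mul(Rational(16, 2101), I, Pow(23174030, Rational(1, 2)))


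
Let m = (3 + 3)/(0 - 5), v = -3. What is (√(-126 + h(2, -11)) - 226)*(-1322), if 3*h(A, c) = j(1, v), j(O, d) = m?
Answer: 298772 - 2644*I*√790/5 ≈ 2.9877e+5 - 14863.0*I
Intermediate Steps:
m = -6/5 (m = 6/(-5) = 6*(-⅕) = -6/5 ≈ -1.2000)
j(O, d) = -6/5
h(A, c) = -⅖ (h(A, c) = (⅓)*(-6/5) = -⅖)
(√(-126 + h(2, -11)) - 226)*(-1322) = (√(-126 - ⅖) - 226)*(-1322) = (√(-632/5) - 226)*(-1322) = (2*I*√790/5 - 226)*(-1322) = (-226 + 2*I*√790/5)*(-1322) = 298772 - 2644*I*√790/5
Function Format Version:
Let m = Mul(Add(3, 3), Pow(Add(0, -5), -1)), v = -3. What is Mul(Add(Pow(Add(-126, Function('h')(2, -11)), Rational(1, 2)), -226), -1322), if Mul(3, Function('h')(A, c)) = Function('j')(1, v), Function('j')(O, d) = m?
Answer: Add(298772, Mul(Rational(-2644, 5), I, Pow(790, Rational(1, 2)))) ≈ Add(2.9877e+5, Mul(-14863., I))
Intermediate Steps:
m = Rational(-6, 5) (m = Mul(6, Pow(-5, -1)) = Mul(6, Rational(-1, 5)) = Rational(-6, 5) ≈ -1.2000)
Function('j')(O, d) = Rational(-6, 5)
Function('h')(A, c) = Rational(-2, 5) (Function('h')(A, c) = Mul(Rational(1, 3), Rational(-6, 5)) = Rational(-2, 5))
Mul(Add(Pow(Add(-126, Function('h')(2, -11)), Rational(1, 2)), -226), -1322) = Mul(Add(Pow(Add(-126, Rational(-2, 5)), Rational(1, 2)), -226), -1322) = Mul(Add(Pow(Rational(-632, 5), Rational(1, 2)), -226), -1322) = Mul(Add(Mul(Rational(2, 5), I, Pow(790, Rational(1, 2))), -226), -1322) = Mul(Add(-226, Mul(Rational(2, 5), I, Pow(790, Rational(1, 2)))), -1322) = Add(298772, Mul(Rational(-2644, 5), I, Pow(790, Rational(1, 2))))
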